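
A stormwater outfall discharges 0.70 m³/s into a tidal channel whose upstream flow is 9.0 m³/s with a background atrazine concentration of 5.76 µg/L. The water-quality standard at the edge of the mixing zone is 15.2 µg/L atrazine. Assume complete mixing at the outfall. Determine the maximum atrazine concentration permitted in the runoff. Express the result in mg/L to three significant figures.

0.137 mg/L

5.76 µg/L = 0.00576 mg/L.
15.2 µg/L = 0.0152 mg/L.
Mass balance: 0.0152·9.7 = 0.7·Cₑ + 9·0.00576.
Cₑ = (0.1474 − 0.05184) / 0.7 = 0.1366 mg/L.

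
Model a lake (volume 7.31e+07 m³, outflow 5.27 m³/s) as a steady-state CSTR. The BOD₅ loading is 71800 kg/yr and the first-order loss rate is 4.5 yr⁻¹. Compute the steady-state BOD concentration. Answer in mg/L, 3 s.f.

0.145 mg/L

Outflow Q = 5.27 m³/s × 3.156e+07 s/yr = 1.663e+08 m³/yr.
Steady-state CSTR mass balance: W = Q·C + k·V·C, so C = W/(Q + kV).
Q + kV = 1.663e+08 + 4.5·7.31e+07 = 4.953e+08 m³/yr.
C = 71800/4.953e+08 = 0.000145 kg/m³ = 0.145 mg/L.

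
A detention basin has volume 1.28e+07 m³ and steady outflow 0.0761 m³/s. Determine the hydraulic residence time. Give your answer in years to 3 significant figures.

Q = 0.0761 m³/s × 3.156e+07 s/yr = 2.402e+06 m³/yr.
Hydraulic residence time τ = V/Q = 1.28e+07/2.402e+06 = 5.33 yr.

5.33 yr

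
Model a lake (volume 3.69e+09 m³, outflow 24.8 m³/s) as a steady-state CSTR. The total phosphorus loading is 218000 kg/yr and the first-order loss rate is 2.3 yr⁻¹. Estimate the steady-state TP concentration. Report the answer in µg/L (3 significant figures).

23.5 µg/L

Outflow Q = 24.8 m³/s × 3.156e+07 s/yr = 7.826e+08 m³/yr.
Steady-state CSTR mass balance: W = Q·C + k·V·C, so C = W/(Q + kV).
Q + kV = 7.826e+08 + 2.3·3.69e+09 = 9.27e+09 m³/yr.
C = 218000/9.27e+09 = 2.352e-05 kg/m³ = 0.02352 mg/L = 23.52 µg/L.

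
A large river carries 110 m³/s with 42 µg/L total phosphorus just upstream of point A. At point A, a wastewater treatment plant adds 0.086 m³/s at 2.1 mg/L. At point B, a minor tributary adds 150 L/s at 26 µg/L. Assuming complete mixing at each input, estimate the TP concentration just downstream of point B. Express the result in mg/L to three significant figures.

42 µg/L = 0.042 mg/L.
After input A: C = (110·0.042 + 0.086·2.1) / 110.1 = 0.04361 mg/L.
150 L/s = 0.15 m³/s.
26 µg/L = 0.026 mg/L.
After input B: C = (110.1·0.04361 + 0.15·0.026) / 110.2 = 0.04358 mg/L.

0.0436 mg/L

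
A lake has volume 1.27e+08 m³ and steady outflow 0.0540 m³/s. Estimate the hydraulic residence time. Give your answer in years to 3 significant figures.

74.5 yr

Q = 0.0540 m³/s × 3.156e+07 s/yr = 1.704e+06 m³/yr.
Hydraulic residence time τ = V/Q = 1.27e+08/1.704e+06 = 74.53 yr.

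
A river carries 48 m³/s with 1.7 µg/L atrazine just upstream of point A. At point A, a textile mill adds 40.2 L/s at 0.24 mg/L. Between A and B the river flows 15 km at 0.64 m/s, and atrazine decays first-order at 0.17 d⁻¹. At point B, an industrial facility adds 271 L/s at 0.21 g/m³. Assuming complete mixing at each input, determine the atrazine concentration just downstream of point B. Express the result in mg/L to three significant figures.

0.00298 mg/L

1.7 µg/L = 0.0017 mg/L.
40.2 L/s = 0.0402 m³/s.
After input A: C = (48·0.0017 + 0.0402·0.24) / 48.04 = 0.001899 mg/L.
Over the 15 km reach to input B (t = 2.344e+04 s = 0.2713 d), decay gives C = 0.001899·exp(−0.17·0.2713) = 0.001814 mg/L.
271 L/s = 0.271 m³/s.
After input B: C = (48.04·0.001814 + 0.271·0.21) / 48.31 = 0.002982 mg/L.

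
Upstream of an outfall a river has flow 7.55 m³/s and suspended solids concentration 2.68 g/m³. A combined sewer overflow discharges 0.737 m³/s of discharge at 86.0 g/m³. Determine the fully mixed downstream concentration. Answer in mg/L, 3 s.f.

Flow-weighted mixing gives C = (0.737·86 + 7.55·2.68) / (0.737 + 7.55) = 83.62/8.287 = 10.09 mg/L.

10.1 mg/L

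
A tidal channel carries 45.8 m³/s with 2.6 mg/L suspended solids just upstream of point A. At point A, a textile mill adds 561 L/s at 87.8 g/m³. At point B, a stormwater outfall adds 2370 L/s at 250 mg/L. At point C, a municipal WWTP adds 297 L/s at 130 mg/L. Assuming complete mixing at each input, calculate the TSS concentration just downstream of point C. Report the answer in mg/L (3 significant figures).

561 L/s = 0.561 m³/s.
After input A: C = (45.8·2.6 + 0.561·87.8) / 46.36 = 3.631 mg/L.
2370 L/s = 2.37 m³/s.
After input B: C = (46.36·3.631 + 2.37·250) / 48.73 = 15.61 mg/L.
297 L/s = 0.297 m³/s.
After input C: C = (48.73·15.61 + 0.297·130) / 49.03 = 16.31 mg/L.

16.3 mg/L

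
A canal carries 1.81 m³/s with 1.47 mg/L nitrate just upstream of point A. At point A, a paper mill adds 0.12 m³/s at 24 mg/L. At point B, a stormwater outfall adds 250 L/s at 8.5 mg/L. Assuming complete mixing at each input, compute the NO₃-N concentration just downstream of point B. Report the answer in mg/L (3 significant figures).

3.52 mg/L

After input A: C = (1.81·1.47 + 0.12·24) / 1.93 = 2.871 mg/L.
250 L/s = 0.25 m³/s.
After input B: C = (1.93·2.871 + 0.25·8.5) / 2.18 = 3.516 mg/L.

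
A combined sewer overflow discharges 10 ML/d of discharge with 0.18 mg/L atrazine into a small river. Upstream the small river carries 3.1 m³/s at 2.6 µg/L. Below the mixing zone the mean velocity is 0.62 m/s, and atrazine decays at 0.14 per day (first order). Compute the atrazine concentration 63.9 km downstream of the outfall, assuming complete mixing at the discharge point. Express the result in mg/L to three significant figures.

10 ML/d = 0.1157 m³/s.
2.6 µg/L = 0.0026 mg/L.
After complete mixing, C₀ = (0.1157·0.18 + 3.1·0.0026) / 3.216 = 0.008985 mg/L.
Travel time t = 6.39e+04 m / 0.62 m/s = 1.031e+05 s = 1.193 d.
C = 0.008985·exp(−0.14·1.193) = 0.008985·0.8462 = 0.007603 mg/L.

0.00760 mg/L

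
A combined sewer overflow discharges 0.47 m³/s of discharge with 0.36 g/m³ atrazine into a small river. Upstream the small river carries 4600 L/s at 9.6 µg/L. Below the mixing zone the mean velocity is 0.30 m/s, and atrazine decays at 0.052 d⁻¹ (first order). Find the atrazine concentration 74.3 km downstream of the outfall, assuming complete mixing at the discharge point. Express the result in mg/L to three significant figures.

0.0363 mg/L

4600 L/s = 4.6 m³/s.
9.6 µg/L = 0.0096 mg/L.
After complete mixing, C₀ = (0.47·0.36 + 4.6·0.0096) / 5.07 = 0.04208 mg/L.
Travel time t = 7.43e+04 m / 0.30 m/s = 2.477e+05 s = 2.867 d.
C = 0.04208·exp(−0.052·2.867) = 0.04208·0.8615 = 0.03626 mg/L.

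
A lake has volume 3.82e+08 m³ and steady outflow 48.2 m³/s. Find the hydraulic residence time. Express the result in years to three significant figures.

0.251 yr

Q = 48.2 m³/s × 3.156e+07 s/yr = 1.521e+09 m³/yr.
Hydraulic residence time τ = V/Q = 3.82e+08/1.521e+09 = 0.2511 yr.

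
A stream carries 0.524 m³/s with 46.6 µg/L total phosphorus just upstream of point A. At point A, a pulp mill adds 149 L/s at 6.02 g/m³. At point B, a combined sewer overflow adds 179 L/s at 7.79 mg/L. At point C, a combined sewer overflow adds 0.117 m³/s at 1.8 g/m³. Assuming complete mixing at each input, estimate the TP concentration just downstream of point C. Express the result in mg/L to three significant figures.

46.6 µg/L = 0.0466 mg/L.
149 L/s = 0.149 m³/s.
After input A: C = (0.524·0.0466 + 0.149·6.02) / 0.673 = 1.369 mg/L.
179 L/s = 0.179 m³/s.
After input B: C = (0.673·1.369 + 0.179·7.79) / 0.852 = 2.718 mg/L.
After input C: C = (0.852·2.718 + 0.117·1.8) / 0.969 = 2.607 mg/L.

2.61 mg/L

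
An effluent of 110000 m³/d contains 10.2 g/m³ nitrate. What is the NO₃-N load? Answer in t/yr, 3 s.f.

410 t/yr

110000 m³/d = 1.273 m³/s.
Mass flux = Q·C = 1.273 m³/s × 10.2 g/m³ = 12.99 g/s.
= 12.99 g/s × 31.56 = 409.8 t/yr.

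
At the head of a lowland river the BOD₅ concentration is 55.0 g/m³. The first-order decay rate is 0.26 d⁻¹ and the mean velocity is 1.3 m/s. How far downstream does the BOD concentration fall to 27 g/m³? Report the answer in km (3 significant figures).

307 km

From C = C₀·e^(−kt), t = ln(C₀/C)/k = ln(55.0/27)/0.26 = 0.7115/0.26 = 2.737 d.
Distance = v·t = 1.3 m/s × 2.364e+05 s = 3.074e+05 m = 307.4 km.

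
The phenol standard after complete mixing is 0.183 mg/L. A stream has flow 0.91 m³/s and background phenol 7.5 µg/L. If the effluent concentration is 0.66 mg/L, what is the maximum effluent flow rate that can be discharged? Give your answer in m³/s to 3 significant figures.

7.5 µg/L = 0.0075 mg/L.
Mass balance at complete mixing: C_std·(Q_w + Q_r) = Q_w·C_e + Q_r·C_b.
Rearranging, Q_w = Q_r·(C_std − C_b)/(C_e − C_std) = 0.91·(0.183 − 0.0075) / (0.66 − 0.183) = 0.3348 m³/s.

0.335 m³/s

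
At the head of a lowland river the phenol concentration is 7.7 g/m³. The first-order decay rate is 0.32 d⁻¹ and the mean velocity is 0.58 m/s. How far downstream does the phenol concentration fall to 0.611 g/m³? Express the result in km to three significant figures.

397 km

From C = C₀·e^(−kt), t = ln(C₀/C)/k = ln(7.7/0.611)/0.32 = 2.534/0.32 = 7.918 d.
Distance = v·t = 0.58 m/s × 6.841e+05 s = 3.968e+05 m = 396.8 km.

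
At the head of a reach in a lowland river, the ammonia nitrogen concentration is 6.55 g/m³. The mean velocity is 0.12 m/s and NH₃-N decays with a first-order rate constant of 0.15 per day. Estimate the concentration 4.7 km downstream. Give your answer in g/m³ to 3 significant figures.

6.12 g/m³

Travel time t = 4.7 km / 0.12 m/s = 4700/0.12 = 3.917e+04 s = 0.4533 d.
First-order decay: C = 6.55·exp(−0.15·0.4533) = 6.55·0.9343 = 6.119 g/m³.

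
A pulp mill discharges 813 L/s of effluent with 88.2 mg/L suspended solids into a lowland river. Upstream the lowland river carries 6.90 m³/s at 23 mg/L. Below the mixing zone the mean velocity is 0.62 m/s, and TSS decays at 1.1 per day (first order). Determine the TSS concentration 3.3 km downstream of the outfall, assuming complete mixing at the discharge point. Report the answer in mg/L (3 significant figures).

27.9 mg/L

813 L/s = 0.813 m³/s.
After complete mixing, C₀ = (0.813·88.2 + 6.9·23) / 7.713 = 29.87 mg/L.
Travel time t = 3300 m / 0.62 m/s = 5323 s = 0.0616 d.
C = 29.87·exp(−1.1·0.0616) = 29.87·0.9345 = 27.92 mg/L.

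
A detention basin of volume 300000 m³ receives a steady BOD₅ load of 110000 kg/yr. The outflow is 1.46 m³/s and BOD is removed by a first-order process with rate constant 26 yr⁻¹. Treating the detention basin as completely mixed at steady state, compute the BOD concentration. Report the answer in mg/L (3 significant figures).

2.04 mg/L

Outflow Q = 1.46 m³/s × 3.156e+07 s/yr = 4.607e+07 m³/yr.
Steady-state CSTR mass balance: W = Q·C + k·V·C, so C = W/(Q + kV).
Q + kV = 4.607e+07 + 26·300000 = 5.387e+07 m³/yr.
C = 110000/5.387e+07 = 0.002042 kg/m³ = 2.042 mg/L.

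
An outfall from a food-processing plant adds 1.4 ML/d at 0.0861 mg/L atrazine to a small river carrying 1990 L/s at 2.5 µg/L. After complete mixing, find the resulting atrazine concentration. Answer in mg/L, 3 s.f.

1.4 ML/d = 0.0162 m³/s.
1990 L/s = 1.99 m³/s.
2.5 µg/L = 0.0025 mg/L.
By mass balance at complete mixing, C = (0.0162·0.0861 + 1.99·0.0025) / (0.0162 + 1.99) = 0.00637/2.006 = 0.003175 mg/L.

0.00318 mg/L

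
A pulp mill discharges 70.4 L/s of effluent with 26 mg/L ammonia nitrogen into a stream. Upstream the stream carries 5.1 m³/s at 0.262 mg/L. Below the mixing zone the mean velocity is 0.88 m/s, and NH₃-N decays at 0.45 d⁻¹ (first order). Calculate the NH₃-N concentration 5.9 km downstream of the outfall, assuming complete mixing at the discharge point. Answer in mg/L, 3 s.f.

70.4 L/s = 0.0704 m³/s.
After complete mixing, C₀ = (0.0704·26 + 5.1·0.262) / 5.17 = 0.6124 mg/L.
Travel time t = 5900 m / 0.88 m/s = 6705 s = 0.0776 d.
C = 0.6124·exp(−0.45·0.0776) = 0.6124·0.9657 = 0.5914 mg/L.

0.591 mg/L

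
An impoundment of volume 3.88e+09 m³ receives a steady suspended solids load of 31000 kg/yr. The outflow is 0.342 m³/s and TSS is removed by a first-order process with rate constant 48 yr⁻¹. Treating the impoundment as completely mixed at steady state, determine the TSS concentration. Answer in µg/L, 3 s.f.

Outflow Q = 0.342 m³/s × 3.156e+07 s/yr = 1.079e+07 m³/yr.
Steady-state CSTR mass balance: W = Q·C + k·V·C, so C = W/(Q + kV).
Q + kV = 1.079e+07 + 48·3.88e+09 = 1.863e+11 m³/yr.
C = 31000/1.863e+11 = 1.664e-07 kg/m³ = 0.0001664 mg/L = 0.1664 µg/L.

0.166 µg/L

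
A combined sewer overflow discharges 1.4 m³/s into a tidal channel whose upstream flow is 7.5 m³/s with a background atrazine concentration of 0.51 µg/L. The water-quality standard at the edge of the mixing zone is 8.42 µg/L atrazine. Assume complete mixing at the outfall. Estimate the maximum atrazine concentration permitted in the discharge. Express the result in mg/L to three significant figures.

0.51 µg/L = 0.00051 mg/L.
8.42 µg/L = 0.00842 mg/L.
Mass balance: 0.00842·8.9 = 1.4·Cₑ + 7.5·0.00051.
Cₑ = (0.07494 − 0.003825) / 1.4 = 0.0508 mg/L.

0.0508 mg/L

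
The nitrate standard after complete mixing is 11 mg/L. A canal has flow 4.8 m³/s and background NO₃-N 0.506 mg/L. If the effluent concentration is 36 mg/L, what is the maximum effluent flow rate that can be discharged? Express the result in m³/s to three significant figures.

2.01 m³/s

Mass balance at complete mixing: C_std·(Q_w + Q_r) = Q_w·C_e + Q_r·C_b.
Rearranging, Q_w = Q_r·(C_std − C_b)/(C_e − C_std) = 4.8·(11 − 0.506) / (36 − 11) = 2.015 m³/s.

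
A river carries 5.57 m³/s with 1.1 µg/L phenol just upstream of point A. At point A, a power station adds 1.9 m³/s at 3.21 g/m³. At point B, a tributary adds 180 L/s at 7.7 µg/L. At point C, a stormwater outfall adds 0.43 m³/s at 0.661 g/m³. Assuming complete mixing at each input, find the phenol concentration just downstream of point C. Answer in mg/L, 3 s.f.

0.791 mg/L

1.1 µg/L = 0.0011 mg/L.
After input A: C = (5.57·0.0011 + 1.9·3.21) / 7.47 = 0.8173 mg/L.
180 L/s = 0.18 m³/s.
7.7 µg/L = 0.0077 mg/L.
After input B: C = (7.47·0.8173 + 0.18·0.0077) / 7.65 = 0.7982 mg/L.
After input C: C = (7.65·0.7982 + 0.43·0.661) / 8.08 = 0.7909 mg/L.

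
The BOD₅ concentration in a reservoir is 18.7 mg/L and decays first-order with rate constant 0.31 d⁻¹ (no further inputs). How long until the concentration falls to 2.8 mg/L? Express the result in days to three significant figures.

6.13 d

t = ln(C₀/C)/k = ln(18.7/2.8)/0.31 = 1.899/0.31 = 6.125 d.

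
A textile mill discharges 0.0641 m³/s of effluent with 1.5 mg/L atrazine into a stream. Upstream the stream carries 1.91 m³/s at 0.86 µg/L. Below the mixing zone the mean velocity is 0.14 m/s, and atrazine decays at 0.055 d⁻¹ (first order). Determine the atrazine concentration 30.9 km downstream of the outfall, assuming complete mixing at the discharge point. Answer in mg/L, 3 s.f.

0.86 µg/L = 0.00086 mg/L.
After complete mixing, C₀ = (0.0641·1.5 + 1.91·0.00086) / 1.974 = 0.04954 mg/L.
Travel time t = 3.09e+04 m / 0.14 m/s = 2.207e+05 s = 2.555 d.
C = 0.04954·exp(−0.055·2.555) = 0.04954·0.8689 = 0.04304 mg/L.

0.0430 mg/L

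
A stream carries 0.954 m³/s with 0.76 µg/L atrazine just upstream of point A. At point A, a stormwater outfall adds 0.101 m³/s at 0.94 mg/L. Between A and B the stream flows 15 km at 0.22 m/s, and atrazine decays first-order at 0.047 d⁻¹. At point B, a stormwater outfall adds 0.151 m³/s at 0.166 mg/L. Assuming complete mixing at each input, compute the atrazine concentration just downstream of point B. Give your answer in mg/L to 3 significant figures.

0.0972 mg/L

0.76 µg/L = 0.00076 mg/L.
After input A: C = (0.954·0.00076 + 0.101·0.94) / 1.055 = 0.09068 mg/L.
Over the 15 km reach to input B (t = 6.818e+04 s = 0.7891 d), decay gives C = 0.09068·exp(−0.047·0.7891) = 0.08738 mg/L.
After input B: C = (1.055·0.08738 + 0.151·0.166) / 1.206 = 0.09722 mg/L.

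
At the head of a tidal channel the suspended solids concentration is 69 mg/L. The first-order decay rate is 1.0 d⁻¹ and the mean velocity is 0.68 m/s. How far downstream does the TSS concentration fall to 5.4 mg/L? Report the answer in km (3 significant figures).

From C = C₀·e^(−kt), t = ln(C₀/C)/k = ln(69/5.4)/1.0 = 2.548/1.0 = 2.548 d.
Distance = v·t = 0.68 m/s × 2.201e+05 s = 1.497e+05 m = 149.7 km.

150 km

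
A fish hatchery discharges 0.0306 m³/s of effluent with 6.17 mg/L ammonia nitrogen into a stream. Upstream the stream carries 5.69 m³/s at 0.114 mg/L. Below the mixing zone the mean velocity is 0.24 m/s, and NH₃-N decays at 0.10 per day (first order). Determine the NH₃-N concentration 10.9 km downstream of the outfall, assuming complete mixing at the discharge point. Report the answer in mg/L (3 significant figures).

After complete mixing, C₀ = (0.0306·6.17 + 5.69·0.114) / 5.721 = 0.1464 mg/L.
Travel time t = 1.09e+04 m / 0.24 m/s = 4.542e+04 s = 0.5257 d.
C = 0.1464·exp(−0.10·0.5257) = 0.1464·0.9488 = 0.1389 mg/L.

0.139 mg/L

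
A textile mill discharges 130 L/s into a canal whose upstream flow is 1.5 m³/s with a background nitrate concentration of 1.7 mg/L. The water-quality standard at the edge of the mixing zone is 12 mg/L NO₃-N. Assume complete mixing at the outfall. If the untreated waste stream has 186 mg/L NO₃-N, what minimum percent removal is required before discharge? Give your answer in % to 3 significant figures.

29.7 %

130 L/s = 0.13 m³/s.
Mass balance: 12·1.63 = 0.13·Cₑ + 1.5·1.7.
Cₑ = (19.56 − 2.55) / 0.13 = 130.8 mg/L.
Required removal = 1 − 130.8/186 = 29.65 %.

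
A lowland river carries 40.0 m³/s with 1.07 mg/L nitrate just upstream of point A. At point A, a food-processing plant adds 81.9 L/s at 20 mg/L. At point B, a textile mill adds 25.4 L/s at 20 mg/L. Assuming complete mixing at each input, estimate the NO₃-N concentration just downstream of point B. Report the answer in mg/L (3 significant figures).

81.9 L/s = 0.0819 m³/s.
After input A: C = (40·1.07 + 0.0819·20) / 40.08 = 1.109 mg/L.
25.4 L/s = 0.0254 m³/s.
After input B: C = (40.08·1.109 + 0.0254·20) / 40.11 = 1.121 mg/L.

1.12 mg/L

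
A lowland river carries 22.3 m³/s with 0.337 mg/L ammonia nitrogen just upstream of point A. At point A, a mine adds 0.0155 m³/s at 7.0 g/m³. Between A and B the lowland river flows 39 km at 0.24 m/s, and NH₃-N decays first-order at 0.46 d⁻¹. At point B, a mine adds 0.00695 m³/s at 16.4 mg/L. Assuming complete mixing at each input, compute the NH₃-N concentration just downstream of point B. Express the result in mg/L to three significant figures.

After input A: C = (22.3·0.337 + 0.0155·7) / 22.32 = 0.3416 mg/L.
Over the 39 km reach to input B (t = 1.625e+05 s = 1.881 d), decay gives C = 0.3416·exp(−0.46·1.881) = 0.1438 mg/L.
After input B: C = (22.32·0.1438 + 0.00695·16.4) / 22.32 = 0.1489 mg/L.

0.149 mg/L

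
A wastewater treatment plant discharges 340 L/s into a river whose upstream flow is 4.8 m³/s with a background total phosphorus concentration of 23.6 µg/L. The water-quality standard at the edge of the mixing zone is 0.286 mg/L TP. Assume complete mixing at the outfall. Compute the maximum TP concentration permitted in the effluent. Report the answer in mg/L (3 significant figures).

340 L/s = 0.34 m³/s.
23.6 µg/L = 0.0236 mg/L.
Mass balance: 0.286·5.14 = 0.34·Cₑ + 4.8·0.0236.
Cₑ = (1.47 − 0.1133) / 0.34 = 3.99 mg/L.

3.99 mg/L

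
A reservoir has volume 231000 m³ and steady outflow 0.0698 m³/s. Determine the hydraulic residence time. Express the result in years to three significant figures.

0.105 yr

Q = 0.0698 m³/s × 3.156e+07 s/yr = 2.203e+06 m³/yr.
Hydraulic residence time τ = V/Q = 231000/2.203e+06 = 0.1049 yr.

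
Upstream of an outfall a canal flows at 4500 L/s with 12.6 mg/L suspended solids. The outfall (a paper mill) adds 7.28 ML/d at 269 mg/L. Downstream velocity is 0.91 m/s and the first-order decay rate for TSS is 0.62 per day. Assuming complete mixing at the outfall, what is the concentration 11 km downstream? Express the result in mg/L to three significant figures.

15.9 mg/L

7.28 ML/d = 0.08426 m³/s.
4500 L/s = 4.5 m³/s.
After complete mixing, C₀ = (0.08426·269 + 4.5·12.6) / 4.584 = 17.31 mg/L.
Travel time t = 1.1e+04 m / 0.91 m/s = 1.209e+04 s = 0.1399 d.
C = 17.31·exp(−0.62·0.1399) = 17.31·0.9169 = 15.87 mg/L.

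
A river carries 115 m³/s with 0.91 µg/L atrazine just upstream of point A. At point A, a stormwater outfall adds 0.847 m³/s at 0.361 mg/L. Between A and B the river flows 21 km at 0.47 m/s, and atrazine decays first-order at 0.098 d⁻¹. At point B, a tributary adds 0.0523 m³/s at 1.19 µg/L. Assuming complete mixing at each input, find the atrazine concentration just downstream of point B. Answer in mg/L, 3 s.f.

0.00337 mg/L

0.91 µg/L = 0.00091 mg/L.
After input A: C = (115·0.00091 + 0.847·0.361) / 115.8 = 0.003543 mg/L.
Over the 21 km reach to input B (t = 4.468e+04 s = 0.5171 d), decay gives C = 0.003543·exp(−0.098·0.5171) = 0.003368 mg/L.
1.19 µg/L = 0.00119 mg/L.
After input B: C = (115.8·0.003368 + 0.0523·0.00119) / 115.9 = 0.003367 mg/L.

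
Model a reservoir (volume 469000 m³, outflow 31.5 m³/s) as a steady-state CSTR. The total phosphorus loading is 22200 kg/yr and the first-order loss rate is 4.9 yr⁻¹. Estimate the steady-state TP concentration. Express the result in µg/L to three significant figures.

Outflow Q = 31.5 m³/s × 3.156e+07 s/yr = 9.941e+08 m³/yr.
Steady-state CSTR mass balance: W = Q·C + k·V·C, so C = W/(Q + kV).
Q + kV = 9.941e+08 + 4.9·469000 = 9.964e+08 m³/yr.
C = 22200/9.964e+08 = 2.228e-05 kg/m³ = 0.02228 mg/L = 22.28 µg/L.

22.3 µg/L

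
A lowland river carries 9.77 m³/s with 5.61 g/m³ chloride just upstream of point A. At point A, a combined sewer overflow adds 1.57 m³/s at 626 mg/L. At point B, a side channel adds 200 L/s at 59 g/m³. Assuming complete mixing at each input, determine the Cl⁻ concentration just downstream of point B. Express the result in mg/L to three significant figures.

90.9 mg/L

After input A: C = (9.77·5.61 + 1.57·626) / 11.34 = 91.5 mg/L.
200 L/s = 0.2 m³/s.
After input B: C = (11.34·91.5 + 0.2·59) / 11.54 = 90.94 mg/L.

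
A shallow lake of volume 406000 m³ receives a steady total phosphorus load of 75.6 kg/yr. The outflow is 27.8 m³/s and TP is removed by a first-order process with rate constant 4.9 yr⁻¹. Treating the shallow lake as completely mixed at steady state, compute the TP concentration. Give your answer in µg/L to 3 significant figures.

Outflow Q = 27.8 m³/s × 3.156e+07 s/yr = 8.773e+08 m³/yr.
Steady-state CSTR mass balance: W = Q·C + k·V·C, so C = W/(Q + kV).
Q + kV = 8.773e+08 + 4.9·406000 = 8.793e+08 m³/yr.
C = 75.6/8.793e+08 = 8.598e-08 kg/m³ = 8.598e-05 mg/L = 0.08598 µg/L.

0.0860 µg/L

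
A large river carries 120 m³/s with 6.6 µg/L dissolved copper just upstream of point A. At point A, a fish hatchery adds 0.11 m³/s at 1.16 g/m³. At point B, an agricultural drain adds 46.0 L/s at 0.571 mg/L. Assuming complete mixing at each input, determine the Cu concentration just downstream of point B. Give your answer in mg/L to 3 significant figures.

0.00787 mg/L

6.6 µg/L = 0.0066 mg/L.
After input A: C = (120·0.0066 + 0.11·1.16) / 120.1 = 0.007656 mg/L.
46.0 L/s = 0.046 m³/s.
After input B: C = (120.1·0.007656 + 0.046·0.571) / 120.2 = 0.007872 mg/L.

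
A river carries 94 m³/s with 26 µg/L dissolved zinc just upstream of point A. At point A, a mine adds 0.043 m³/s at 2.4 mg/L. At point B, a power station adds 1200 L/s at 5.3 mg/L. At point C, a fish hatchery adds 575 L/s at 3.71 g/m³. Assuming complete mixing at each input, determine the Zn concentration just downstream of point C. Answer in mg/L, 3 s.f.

0.115 mg/L

26 µg/L = 0.026 mg/L.
After input A: C = (94·0.026 + 0.043·2.4) / 94.04 = 0.02709 mg/L.
1200 L/s = 1.2 m³/s.
After input B: C = (94.04·0.02709 + 1.2·5.3) / 95.24 = 0.09352 mg/L.
575 L/s = 0.575 m³/s.
After input C: C = (95.24·0.09352 + 0.575·3.71) / 95.82 = 0.1152 mg/L.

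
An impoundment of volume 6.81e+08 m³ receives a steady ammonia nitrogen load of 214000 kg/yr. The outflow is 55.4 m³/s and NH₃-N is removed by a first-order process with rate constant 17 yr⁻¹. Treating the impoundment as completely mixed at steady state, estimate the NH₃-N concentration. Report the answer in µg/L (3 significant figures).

16.1 µg/L

Outflow Q = 55.4 m³/s × 3.156e+07 s/yr = 1.748e+09 m³/yr.
Steady-state CSTR mass balance: W = Q·C + k·V·C, so C = W/(Q + kV).
Q + kV = 1.748e+09 + 17·6.81e+08 = 1.333e+10 m³/yr.
C = 214000/1.333e+10 = 1.606e-05 kg/m³ = 0.01606 mg/L = 16.06 µg/L.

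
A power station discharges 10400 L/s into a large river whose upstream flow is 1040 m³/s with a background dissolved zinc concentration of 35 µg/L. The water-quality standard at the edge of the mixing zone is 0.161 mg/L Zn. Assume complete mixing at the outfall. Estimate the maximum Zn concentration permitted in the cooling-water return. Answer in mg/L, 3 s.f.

10400 L/s = 10.4 m³/s.
35 µg/L = 0.035 mg/L.
Mass balance: 0.161·1050 = 10.4·Cₑ + 1040·0.035.
Cₑ = (169.1 − 36.4) / 10.4 = 12.76 mg/L.

12.8 mg/L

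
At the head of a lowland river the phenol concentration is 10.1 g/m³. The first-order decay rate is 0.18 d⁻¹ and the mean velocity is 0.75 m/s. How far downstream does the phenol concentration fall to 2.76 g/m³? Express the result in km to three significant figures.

467 km

From C = C₀·e^(−kt), t = ln(C₀/C)/k = ln(10.1/2.76)/0.18 = 1.297/0.18 = 7.207 d.
Distance = v·t = 0.75 m/s × 6.227e+05 s = 4.67e+05 m = 467 km.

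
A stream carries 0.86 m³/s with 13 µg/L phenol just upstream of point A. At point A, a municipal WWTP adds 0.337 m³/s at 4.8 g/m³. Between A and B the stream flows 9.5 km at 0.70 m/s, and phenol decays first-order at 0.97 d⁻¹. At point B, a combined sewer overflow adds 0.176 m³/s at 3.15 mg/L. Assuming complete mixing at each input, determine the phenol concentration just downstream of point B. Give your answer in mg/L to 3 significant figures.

13 µg/L = 0.013 mg/L.
After input A: C = (0.86·0.013 + 0.337·4.8) / 1.197 = 1.361 mg/L.
Over the 9.5 km reach to input B (t = 1.357e+04 s = 0.1571 d), decay gives C = 1.361·exp(−0.97·0.1571) = 1.168 mg/L.
After input B: C = (1.197·1.168 + 0.176·3.15) / 1.373 = 1.422 mg/L.

1.42 mg/L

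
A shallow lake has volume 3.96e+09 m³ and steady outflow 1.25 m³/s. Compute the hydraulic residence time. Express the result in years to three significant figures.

100 yr

Q = 1.25 m³/s × 3.156e+07 s/yr = 3.945e+07 m³/yr.
Hydraulic residence time τ = V/Q = 3.96e+09/3.945e+07 = 100.4 yr.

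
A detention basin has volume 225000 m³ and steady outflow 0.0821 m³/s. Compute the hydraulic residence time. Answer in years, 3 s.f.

0.0868 yr

Q = 0.0821 m³/s × 3.156e+07 s/yr = 2.591e+06 m³/yr.
Hydraulic residence time τ = V/Q = 225000/2.591e+06 = 0.08684 yr.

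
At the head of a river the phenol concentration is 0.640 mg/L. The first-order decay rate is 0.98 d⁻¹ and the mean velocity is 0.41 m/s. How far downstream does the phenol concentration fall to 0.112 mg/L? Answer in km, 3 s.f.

63.0 km

From C = C₀·e^(−kt), t = ln(C₀/C)/k = ln(0.640/0.112)/0.98 = 1.743/0.98 = 1.779 d.
Distance = v·t = 0.41 m/s × 1.537e+05 s = 6.3e+04 m = 63 km.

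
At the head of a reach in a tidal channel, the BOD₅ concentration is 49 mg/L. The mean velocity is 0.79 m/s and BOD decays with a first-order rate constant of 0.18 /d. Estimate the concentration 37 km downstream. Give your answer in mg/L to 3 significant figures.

44.4 mg/L

Travel time t = 37 km / 0.79 m/s = 3.7e+04/0.79 = 4.684e+04 s = 0.5421 d.
First-order decay: C = 49·exp(−0.18·0.5421) = 49·0.907 = 44.44 mg/L.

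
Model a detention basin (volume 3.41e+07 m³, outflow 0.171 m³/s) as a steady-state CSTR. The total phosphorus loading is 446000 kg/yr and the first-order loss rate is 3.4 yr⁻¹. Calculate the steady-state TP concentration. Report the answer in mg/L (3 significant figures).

Outflow Q = 0.171 m³/s × 3.156e+07 s/yr = 5.396e+06 m³/yr.
Steady-state CSTR mass balance: W = Q·C + k·V·C, so C = W/(Q + kV).
Q + kV = 5.396e+06 + 3.4·3.41e+07 = 1.213e+08 m³/yr.
C = 446000/1.213e+08 = 0.003676 kg/m³ = 3.676 mg/L.

3.68 mg/L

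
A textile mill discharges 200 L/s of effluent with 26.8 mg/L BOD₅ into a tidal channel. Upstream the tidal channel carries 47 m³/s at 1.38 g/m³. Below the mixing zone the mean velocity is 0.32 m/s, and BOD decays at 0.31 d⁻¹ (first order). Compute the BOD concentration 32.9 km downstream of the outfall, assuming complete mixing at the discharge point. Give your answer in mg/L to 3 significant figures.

1.03 mg/L

200 L/s = 0.2 m³/s.
After complete mixing, C₀ = (0.2·26.8 + 47·1.38) / 47.2 = 1.488 mg/L.
Travel time t = 3.29e+04 m / 0.32 m/s = 1.028e+05 s = 1.19 d.
C = 1.488·exp(−0.31·1.19) = 1.488·0.6915 = 1.029 mg/L.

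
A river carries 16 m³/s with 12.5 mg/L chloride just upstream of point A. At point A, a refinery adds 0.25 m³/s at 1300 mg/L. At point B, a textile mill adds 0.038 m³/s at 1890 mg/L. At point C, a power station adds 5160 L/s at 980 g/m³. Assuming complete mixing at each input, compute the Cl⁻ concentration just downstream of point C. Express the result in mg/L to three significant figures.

264 mg/L

After input A: C = (16·12.5 + 0.25·1300) / 16.25 = 32.31 mg/L.
After input B: C = (16.25·32.31 + 0.038·1890) / 16.29 = 36.64 mg/L.
5160 L/s = 5.16 m³/s.
After input C: C = (16.29·36.64 + 5.16·980) / 21.45 = 263.6 mg/L.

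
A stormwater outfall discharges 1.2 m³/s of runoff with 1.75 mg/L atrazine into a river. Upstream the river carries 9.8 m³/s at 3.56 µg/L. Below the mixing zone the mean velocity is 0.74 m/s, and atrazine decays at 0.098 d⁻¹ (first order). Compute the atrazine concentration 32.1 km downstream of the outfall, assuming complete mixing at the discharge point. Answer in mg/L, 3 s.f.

0.185 mg/L

3.56 µg/L = 0.00356 mg/L.
After complete mixing, C₀ = (1.2·1.75 + 9.8·0.00356) / 11 = 0.1941 mg/L.
Travel time t = 3.21e+04 m / 0.74 m/s = 4.338e+04 s = 0.5021 d.
C = 0.1941·exp(−0.098·0.5021) = 0.1941·0.952 = 0.1848 mg/L.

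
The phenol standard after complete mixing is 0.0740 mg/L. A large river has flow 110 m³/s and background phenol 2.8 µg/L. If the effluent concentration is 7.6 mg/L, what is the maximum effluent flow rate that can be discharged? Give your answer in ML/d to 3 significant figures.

89.9 ML/d

2.8 µg/L = 0.0028 mg/L.
Mass balance at complete mixing: C_std·(Q_w + Q_r) = Q_w·C_e + Q_r·C_b.
Rearranging, Q_w = Q_r·(C_std − C_b)/(C_e − C_std) = 110·(0.074 − 0.0028) / (7.6 − 0.074) = 1.041 m³/s.
= 89.91 ML/d.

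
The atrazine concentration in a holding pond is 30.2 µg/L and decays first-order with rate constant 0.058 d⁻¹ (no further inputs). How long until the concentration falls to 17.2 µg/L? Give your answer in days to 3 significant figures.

t = ln(C₀/C)/k = ln(30.2/17.2)/0.058 = 0.5629/0.058 = 9.706 d.

9.71 d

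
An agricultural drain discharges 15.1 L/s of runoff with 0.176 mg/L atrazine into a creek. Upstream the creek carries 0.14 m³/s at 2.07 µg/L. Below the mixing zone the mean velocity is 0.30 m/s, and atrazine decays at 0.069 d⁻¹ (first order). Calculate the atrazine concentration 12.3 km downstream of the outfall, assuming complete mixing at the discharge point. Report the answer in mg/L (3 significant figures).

15.1 L/s = 0.0151 m³/s.
2.07 µg/L = 0.00207 mg/L.
After complete mixing, C₀ = (0.0151·0.176 + 0.14·0.00207) / 0.1551 = 0.019 mg/L.
Travel time t = 1.23e+04 m / 0.30 m/s = 4.1e+04 s = 0.4745 d.
C = 0.019·exp(−0.069·0.4745) = 0.019·0.9678 = 0.01839 mg/L.

0.0184 mg/L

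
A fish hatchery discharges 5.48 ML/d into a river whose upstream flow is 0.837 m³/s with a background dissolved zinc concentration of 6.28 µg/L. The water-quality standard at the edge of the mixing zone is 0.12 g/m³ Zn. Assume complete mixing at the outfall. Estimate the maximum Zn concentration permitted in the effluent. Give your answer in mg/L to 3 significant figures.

1.62 mg/L

5.48 ML/d = 0.06343 m³/s.
6.28 µg/L = 0.00628 mg/L.
Mass balance: 0.12·0.9004 = 0.06343·Cₑ + 0.837·0.00628.
Cₑ = (0.1081 − 0.005256) / 0.06343 = 1.621 mg/L.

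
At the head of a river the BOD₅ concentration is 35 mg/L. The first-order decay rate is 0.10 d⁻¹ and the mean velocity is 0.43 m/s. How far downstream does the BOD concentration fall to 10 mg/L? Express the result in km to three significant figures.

From C = C₀·e^(−kt), t = ln(C₀/C)/k = ln(35/10)/0.10 = 1.253/0.10 = 12.53 d.
Distance = v·t = 0.43 m/s × 1.082e+06 s = 4.654e+05 m = 465.4 km.

465 km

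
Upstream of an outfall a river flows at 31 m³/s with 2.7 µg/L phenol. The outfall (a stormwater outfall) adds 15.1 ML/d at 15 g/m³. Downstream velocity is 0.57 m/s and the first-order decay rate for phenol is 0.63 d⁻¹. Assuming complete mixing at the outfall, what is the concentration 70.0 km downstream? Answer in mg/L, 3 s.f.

0.0354 mg/L

15.1 ML/d = 0.1748 m³/s.
2.7 µg/L = 0.0027 mg/L.
After complete mixing, C₀ = (0.1748·15 + 31·0.0027) / 31.17 = 0.08678 mg/L.
Travel time t = 7e+04 m / 0.57 m/s = 1.228e+05 s = 1.421 d.
C = 0.08678·exp(−0.63·1.421) = 0.08678·0.4084 = 0.03544 mg/L.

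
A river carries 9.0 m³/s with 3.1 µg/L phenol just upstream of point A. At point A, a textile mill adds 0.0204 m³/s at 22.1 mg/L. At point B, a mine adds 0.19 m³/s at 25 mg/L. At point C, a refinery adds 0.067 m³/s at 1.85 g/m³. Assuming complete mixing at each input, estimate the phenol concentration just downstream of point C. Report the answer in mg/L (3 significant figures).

0.577 mg/L

3.1 µg/L = 0.0031 mg/L.
After input A: C = (9·0.0031 + 0.0204·22.1) / 9.02 = 0.05307 mg/L.
After input B: C = (9.02·0.05307 + 0.19·25) / 9.21 = 0.5677 mg/L.
After input C: C = (9.21·0.5677 + 0.067·1.85) / 9.277 = 0.577 mg/L.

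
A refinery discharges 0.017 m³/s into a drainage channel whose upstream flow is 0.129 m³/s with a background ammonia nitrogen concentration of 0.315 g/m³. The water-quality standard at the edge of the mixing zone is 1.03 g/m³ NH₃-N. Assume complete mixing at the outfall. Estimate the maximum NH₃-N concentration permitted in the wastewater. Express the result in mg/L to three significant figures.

6.46 mg/L

Mass balance: 1.03·0.146 = 0.017·Cₑ + 0.129·0.315.
Cₑ = (0.1504 − 0.04064) / 0.017 = 6.456 mg/L.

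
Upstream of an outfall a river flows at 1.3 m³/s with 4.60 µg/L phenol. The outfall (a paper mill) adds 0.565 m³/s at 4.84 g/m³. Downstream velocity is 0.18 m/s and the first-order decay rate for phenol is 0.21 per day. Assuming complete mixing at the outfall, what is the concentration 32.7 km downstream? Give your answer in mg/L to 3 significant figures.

4.60 µg/L = 0.0046 mg/L.
After complete mixing, C₀ = (0.565·4.84 + 1.3·0.0046) / 1.865 = 1.469 mg/L.
Travel time t = 3.27e+04 m / 0.18 m/s = 1.817e+05 s = 2.103 d.
C = 1.469·exp(−0.21·2.103) = 1.469·0.643 = 0.9449 mg/L.

0.945 mg/L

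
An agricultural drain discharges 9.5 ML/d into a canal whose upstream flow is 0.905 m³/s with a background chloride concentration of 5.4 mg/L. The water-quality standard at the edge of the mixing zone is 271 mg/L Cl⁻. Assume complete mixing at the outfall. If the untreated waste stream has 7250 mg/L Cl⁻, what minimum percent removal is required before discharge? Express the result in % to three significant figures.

9.5 ML/d = 0.11 m³/s.
Mass balance: 271·1.015 = 0.11·Cₑ + 0.905·5.4.
Cₑ = (275.1 − 4.887) / 0.11 = 2457 mg/L.
Required removal = 1 − 2457/7250 = 66.11 %.

66.1 %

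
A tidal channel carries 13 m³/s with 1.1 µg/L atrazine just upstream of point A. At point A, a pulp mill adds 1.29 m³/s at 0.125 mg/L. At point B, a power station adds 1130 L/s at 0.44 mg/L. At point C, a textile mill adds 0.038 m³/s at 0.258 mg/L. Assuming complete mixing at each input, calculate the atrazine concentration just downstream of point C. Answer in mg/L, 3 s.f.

1.1 µg/L = 0.0011 mg/L.
After input A: C = (13·0.0011 + 1.29·0.125) / 14.29 = 0.01228 mg/L.
1130 L/s = 1.13 m³/s.
After input B: C = (14.29·0.01228 + 1.13·0.44) / 15.42 = 0.04363 mg/L.
After input C: C = (15.42·0.04363 + 0.038·0.258) / 15.46 = 0.04416 mg/L.

0.0442 mg/L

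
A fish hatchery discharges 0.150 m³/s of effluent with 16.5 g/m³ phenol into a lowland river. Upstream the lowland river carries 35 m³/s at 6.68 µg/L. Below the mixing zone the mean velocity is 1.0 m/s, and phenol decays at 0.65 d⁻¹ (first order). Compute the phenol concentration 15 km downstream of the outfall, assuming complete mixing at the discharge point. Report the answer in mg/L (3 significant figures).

0.0688 mg/L

6.68 µg/L = 0.00668 mg/L.
After complete mixing, C₀ = (0.15·16.5 + 35·0.00668) / 35.15 = 0.07706 mg/L.
Travel time t = 1.5e+04 m / 1.0 m/s = 1.5e+04 s = 0.1736 d.
C = 0.07706·exp(−0.65·0.1736) = 0.07706·0.8933 = 0.06884 mg/L.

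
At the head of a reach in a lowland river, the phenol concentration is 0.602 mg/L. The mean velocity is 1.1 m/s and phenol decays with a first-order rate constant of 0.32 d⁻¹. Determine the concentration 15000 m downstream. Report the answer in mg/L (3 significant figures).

Travel time t = 15000 m / 1.1 m/s = 1.5e+04/1.1 = 1.364e+04 s = 0.1578 d.
First-order decay: C = 0.602·exp(−0.32·0.1578) = 0.602·0.9507 = 0.5724 mg/L.

0.572 mg/L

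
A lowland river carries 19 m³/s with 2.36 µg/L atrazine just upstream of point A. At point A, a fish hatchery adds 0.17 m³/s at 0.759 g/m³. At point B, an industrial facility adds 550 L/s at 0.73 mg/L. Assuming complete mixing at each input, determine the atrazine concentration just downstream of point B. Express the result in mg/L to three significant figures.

0.0292 mg/L

2.36 µg/L = 0.00236 mg/L.
After input A: C = (19·0.00236 + 0.17·0.759) / 19.17 = 0.00907 mg/L.
550 L/s = 0.55 m³/s.
After input B: C = (19.17·0.00907 + 0.55·0.73) / 19.72 = 0.02918 mg/L.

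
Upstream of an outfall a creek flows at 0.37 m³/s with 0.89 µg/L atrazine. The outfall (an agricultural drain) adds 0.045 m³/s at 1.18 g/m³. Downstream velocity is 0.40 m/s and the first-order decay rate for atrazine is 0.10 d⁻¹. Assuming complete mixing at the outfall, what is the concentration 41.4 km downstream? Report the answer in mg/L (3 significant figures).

0.114 mg/L

0.89 µg/L = 0.00089 mg/L.
After complete mixing, C₀ = (0.045·1.18 + 0.37·0.00089) / 0.415 = 0.1287 mg/L.
Travel time t = 4.14e+04 m / 0.40 m/s = 1.035e+05 s = 1.198 d.
C = 0.1287·exp(−0.10·1.198) = 0.1287·0.8871 = 0.1142 mg/L.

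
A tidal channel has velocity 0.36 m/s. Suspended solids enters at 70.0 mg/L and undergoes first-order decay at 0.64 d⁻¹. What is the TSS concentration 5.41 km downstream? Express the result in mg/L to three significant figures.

62.6 mg/L

Travel time t = 5.41 km / 0.36 m/s = 5410/0.36 = 1.503e+04 s = 0.1739 d.
First-order decay: C = 70.0·exp(−0.64·0.1739) = 70.0·0.8947 = 62.63 mg/L.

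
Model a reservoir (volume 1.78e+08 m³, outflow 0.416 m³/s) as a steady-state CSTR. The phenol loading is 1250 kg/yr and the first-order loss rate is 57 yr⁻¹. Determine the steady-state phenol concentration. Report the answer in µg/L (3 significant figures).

Outflow Q = 0.416 m³/s × 3.156e+07 s/yr = 1.313e+07 m³/yr.
Steady-state CSTR mass balance: W = Q·C + k·V·C, so C = W/(Q + kV).
Q + kV = 1.313e+07 + 57·1.78e+08 = 1.016e+10 m³/yr.
C = 1250/1.016e+10 = 1.23e-07 kg/m³ = 0.000123 mg/L = 0.123 µg/L.

0.123 µg/L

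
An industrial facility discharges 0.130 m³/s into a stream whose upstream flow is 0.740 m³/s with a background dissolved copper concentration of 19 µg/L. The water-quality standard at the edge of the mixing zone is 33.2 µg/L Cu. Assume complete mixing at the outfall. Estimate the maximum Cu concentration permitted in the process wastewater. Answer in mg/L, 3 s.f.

0.114 mg/L

19 µg/L = 0.019 mg/L.
33.2 µg/L = 0.0332 mg/L.
Mass balance: 0.0332·0.87 = 0.13·Cₑ + 0.74·0.019.
Cₑ = (0.02888 − 0.01406) / 0.13 = 0.114 mg/L.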